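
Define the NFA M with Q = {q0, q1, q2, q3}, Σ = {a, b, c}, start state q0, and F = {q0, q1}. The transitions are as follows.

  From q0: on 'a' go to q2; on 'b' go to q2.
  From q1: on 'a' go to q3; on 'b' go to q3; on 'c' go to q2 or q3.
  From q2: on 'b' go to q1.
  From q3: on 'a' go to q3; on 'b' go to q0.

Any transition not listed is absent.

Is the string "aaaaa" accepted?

No

Start in {q0}.
Read 'a': q0→{q2}; now {q2}.
Read 'a': q2→∅; now ∅.
The set is empty and remains empty for the remaining 3 symbols.
The final set ∅ contains no accepting state.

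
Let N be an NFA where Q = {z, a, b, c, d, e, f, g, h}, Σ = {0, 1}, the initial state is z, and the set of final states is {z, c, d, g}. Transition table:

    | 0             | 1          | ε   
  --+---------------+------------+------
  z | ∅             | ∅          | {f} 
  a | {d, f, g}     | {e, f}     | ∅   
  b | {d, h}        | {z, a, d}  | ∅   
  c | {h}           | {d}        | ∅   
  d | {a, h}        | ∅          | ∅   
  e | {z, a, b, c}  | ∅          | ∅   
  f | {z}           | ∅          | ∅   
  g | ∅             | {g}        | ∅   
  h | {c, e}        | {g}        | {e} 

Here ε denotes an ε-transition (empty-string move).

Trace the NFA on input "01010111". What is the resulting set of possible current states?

∅

Start: ε-closure({z}) = {z, f}.
Read '0': {z, f} → {z, f}.
Read '1': {z, f} → ∅.
The set is empty and remains empty for the remaining 6 symbols.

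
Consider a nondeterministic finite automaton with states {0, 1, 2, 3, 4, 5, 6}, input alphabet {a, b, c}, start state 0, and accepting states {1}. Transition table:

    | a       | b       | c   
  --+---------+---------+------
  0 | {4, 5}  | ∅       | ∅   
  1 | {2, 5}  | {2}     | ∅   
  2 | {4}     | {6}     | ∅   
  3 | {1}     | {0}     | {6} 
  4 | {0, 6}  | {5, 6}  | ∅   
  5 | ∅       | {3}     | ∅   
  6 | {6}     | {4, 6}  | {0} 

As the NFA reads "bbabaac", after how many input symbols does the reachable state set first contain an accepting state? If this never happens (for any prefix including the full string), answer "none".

none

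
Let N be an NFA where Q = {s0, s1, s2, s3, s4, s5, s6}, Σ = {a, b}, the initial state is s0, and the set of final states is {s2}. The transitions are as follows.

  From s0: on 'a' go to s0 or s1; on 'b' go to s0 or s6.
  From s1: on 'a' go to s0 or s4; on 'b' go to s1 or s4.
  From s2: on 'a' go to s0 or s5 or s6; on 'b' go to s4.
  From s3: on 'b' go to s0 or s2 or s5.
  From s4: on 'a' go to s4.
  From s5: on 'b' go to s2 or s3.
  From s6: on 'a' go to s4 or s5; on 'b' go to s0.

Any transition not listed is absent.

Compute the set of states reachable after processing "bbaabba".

Start in {s0}.
Read 'b': s0→{s0, s6}; now {s0, s6}.
Read 'b': s0→{s0, s6}, s6→{s0}; now {s0, s6}.
Read 'a': s0→{s0, s1}, s6→{s4, s5}; now {s0, s1, s4, s5}.
Read 'a': s0→{s0, s1}, s1→{s0, s4}, s4→{s4}, s5→∅; now {s0, s1, s4}.
Read 'b': s0→{s0, s6}, s1→{s1, s4}, s4→∅; now {s0, s1, s4, s6}.
Read 'b': s0→{s0, s6}, s1→{s1, s4}, s4→∅, s6→{s0}; now {s0, s1, s4, s6}.
Read 'a': s0→{s0, s1}, s1→{s0, s4}, s4→{s4}, s6→{s4, s5}; now {s0, s1, s4, s5}.

{s0, s1, s4, s5}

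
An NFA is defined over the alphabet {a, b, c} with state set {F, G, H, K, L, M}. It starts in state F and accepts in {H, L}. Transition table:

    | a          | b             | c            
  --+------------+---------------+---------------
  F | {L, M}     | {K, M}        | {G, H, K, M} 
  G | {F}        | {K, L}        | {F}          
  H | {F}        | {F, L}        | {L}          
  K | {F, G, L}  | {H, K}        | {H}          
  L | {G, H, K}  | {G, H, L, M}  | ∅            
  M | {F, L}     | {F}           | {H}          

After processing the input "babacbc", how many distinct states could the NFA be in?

Start in {F}.
Read 'b': F→{K, M}; now {K, M}.
Read 'a': K→{F, G, L}, M→{F, L}; now {F, G, L}.
Read 'b': F→{K, M}, G→{K, L}, L→{G, H, L, M}; now {G, H, K, L, M}.
Read 'a': G→{F}, H→{F}, K→{F, G, L}, L→{G, H, K}, M→{F, L}; now {F, G, H, K, L}.
Read 'c': F→{G, H, K, M}, G→{F}, H→{L}, K→{H}, L→∅; now {F, G, H, K, L, M}.
Read 'b': F→{K, M}, G→{K, L}, H→{F, L}, K→{H, K}, L→{G, H, L, M}, M→{F}; now {F, G, H, K, L, M}.
Read 'c': F→{G, H, K, M}, G→{F}, H→{L}, K→{H}, L→∅, M→{H}; now {F, G, H, K, L, M}.
That set has 6 states.

6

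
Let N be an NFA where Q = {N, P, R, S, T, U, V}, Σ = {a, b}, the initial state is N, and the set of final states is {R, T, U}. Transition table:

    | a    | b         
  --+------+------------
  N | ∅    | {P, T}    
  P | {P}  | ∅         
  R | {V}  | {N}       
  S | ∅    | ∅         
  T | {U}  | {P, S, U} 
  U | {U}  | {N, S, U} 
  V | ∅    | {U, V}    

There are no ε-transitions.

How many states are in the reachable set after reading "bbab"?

Start in {N}.
Read 'b': N→{P, T}; now {P, T}.
Read 'b': P→∅, T→{P, S, U}; now {P, S, U}.
Read 'a': P→{P}, S→∅, U→{U}; now {P, U}.
Read 'b': P→∅, U→{N, S, U}; now {N, S, U}.
That set has 3 states.

3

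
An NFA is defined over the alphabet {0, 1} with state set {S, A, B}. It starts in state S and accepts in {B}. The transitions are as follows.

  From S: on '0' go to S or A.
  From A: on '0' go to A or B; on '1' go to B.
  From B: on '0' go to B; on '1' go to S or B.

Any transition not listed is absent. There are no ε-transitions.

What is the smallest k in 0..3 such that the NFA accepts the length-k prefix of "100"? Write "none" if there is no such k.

Start in {S}.
Read '1': {S} → ∅.
The set is empty and remains empty for the remaining 2 symbols.
No reachable set along the way intersects F.

none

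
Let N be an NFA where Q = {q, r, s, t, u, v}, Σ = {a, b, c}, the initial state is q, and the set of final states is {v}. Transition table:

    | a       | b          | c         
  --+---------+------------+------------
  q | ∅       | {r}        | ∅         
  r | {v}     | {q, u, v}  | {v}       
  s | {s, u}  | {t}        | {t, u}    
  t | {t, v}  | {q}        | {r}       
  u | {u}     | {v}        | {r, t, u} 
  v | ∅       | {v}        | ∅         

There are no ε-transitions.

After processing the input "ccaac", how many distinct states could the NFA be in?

0

Start in {q}.
Read 'c': {q} → ∅.
The set is empty and remains empty for the remaining 4 symbols.
That set has 0 states.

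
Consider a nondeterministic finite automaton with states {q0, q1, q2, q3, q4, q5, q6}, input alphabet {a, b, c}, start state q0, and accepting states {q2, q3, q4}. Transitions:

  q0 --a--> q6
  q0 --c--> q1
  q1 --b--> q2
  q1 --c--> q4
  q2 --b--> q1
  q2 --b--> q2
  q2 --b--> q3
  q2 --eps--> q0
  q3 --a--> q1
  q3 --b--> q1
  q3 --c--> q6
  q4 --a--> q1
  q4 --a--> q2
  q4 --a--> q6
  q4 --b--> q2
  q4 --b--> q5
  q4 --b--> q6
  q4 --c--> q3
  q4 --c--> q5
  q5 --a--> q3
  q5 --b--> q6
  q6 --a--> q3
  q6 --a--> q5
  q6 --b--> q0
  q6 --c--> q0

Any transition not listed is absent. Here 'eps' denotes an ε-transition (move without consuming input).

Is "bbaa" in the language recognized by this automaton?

No

Start in {q0}.
Read 'b': {q0} → ∅.
The set is empty and remains empty for the remaining 3 symbols.
The final set ∅ contains no accepting state.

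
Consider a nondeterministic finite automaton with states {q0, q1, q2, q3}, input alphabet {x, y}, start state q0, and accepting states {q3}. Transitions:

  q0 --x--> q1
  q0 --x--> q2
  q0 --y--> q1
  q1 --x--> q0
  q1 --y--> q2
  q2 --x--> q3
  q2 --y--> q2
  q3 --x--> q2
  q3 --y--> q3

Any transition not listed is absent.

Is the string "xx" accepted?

Yes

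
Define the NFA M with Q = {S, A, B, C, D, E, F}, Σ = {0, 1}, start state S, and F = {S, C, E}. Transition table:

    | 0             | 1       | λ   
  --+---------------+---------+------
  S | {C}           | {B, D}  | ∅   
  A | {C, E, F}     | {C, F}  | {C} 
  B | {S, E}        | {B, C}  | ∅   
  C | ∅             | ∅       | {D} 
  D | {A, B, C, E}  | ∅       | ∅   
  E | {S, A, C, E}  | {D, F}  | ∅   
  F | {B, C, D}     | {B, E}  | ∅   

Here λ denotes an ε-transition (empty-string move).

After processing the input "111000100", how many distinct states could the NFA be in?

7

Start in {S}.
Read '1': {S} → {B, D}.
Read '1': {B, D} → {B, C, D}.
Read '1': {B, C, D} → {B, C, D}.
Read '0': {B, C, D} → {S, A, B, C, D, E}.
Read '0': {S, A, B, C, D, E} → {S, A, B, C, D, E, F}.
Read '0': {S, A, B, C, D, E, F} → {S, A, B, C, D, E, F}.
Read '1': {S, A, B, C, D, E, F} → {B, C, D, E, F}.
Read '0': {B, C, D, E, F} → {S, A, B, C, D, E}.
Read '0': {S, A, B, C, D, E} → {S, A, B, C, D, E, F}.
That set has 7 states.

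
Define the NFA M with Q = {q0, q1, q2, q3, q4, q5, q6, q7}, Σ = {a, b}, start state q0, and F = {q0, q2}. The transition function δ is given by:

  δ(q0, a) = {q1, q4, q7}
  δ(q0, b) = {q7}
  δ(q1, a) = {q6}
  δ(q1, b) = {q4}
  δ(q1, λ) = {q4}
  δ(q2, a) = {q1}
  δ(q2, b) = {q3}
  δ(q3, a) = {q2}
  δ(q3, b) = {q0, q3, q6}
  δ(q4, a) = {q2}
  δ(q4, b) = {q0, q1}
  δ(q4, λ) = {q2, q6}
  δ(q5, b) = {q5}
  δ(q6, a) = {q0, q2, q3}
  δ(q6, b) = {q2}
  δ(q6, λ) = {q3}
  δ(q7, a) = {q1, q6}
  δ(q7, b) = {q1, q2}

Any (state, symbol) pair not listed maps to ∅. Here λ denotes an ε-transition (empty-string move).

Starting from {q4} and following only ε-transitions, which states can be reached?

Begin with {q4}.
ε-move q4 → q2; add q2.
ε-move q4 → q6; add q6.
ε-move q6 → q3; add q3.

{q2, q3, q4, q6}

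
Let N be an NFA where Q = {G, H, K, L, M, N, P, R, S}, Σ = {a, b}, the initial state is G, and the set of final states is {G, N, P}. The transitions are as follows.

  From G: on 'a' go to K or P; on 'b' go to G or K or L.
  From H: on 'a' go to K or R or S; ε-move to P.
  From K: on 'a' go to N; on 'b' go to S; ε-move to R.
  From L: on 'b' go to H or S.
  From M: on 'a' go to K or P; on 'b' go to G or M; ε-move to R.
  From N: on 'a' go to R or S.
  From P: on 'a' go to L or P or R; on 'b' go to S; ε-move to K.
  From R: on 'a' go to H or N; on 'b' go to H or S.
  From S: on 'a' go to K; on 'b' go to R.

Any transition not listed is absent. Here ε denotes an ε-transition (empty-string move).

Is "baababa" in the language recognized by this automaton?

Start in {G}.
Read 'b': G→{G, K, L}; union {G, K, L}; ε-closure = {G, K, L, R}.
Read 'a': G→{K, P}, K→{N}, L→∅, R→{H, N}; union {H, K, N, P}; ε-closure = {H, K, N, P, R}.
Read 'a': H→{K, R, S}, K→{N}, N→{R, S}, P→{L, P, R}, R→{H, N}; now {H, K, L, N, P, R, S}.
Read 'b': H→∅, K→{S}, L→{H, S}, N→∅, P→{S}, R→{H, S}, S→{R}; union {H, R, S}; ε-closure = {H, K, P, R, S}.
Read 'a': H→{K, R, S}, K→{N}, P→{L, P, R}, R→{H, N}, S→{K}; now {H, K, L, N, P, R, S}.
Read 'b': H→∅, K→{S}, L→{H, S}, N→∅, P→{S}, R→{H, S}, S→{R}; union {H, R, S}; ε-closure = {H, K, P, R, S}.
Read 'a': H→{K, R, S}, K→{N}, P→{L, P, R}, R→{H, N}, S→{K}; now {H, K, L, N, P, R, S}.
The final set {H, K, L, N, P, R, S} contains the accepting states N, P.

Yes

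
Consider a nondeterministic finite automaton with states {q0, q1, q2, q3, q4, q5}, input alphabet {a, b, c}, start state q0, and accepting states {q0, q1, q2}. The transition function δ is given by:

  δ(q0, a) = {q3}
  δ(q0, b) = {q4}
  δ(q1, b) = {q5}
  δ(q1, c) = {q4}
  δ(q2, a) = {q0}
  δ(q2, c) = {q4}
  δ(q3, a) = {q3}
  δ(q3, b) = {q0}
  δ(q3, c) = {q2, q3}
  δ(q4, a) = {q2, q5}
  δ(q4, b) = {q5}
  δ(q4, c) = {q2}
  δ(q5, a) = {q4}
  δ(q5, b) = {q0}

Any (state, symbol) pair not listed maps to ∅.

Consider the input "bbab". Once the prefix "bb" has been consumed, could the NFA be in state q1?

Start in {q0}.
Read 'b': {q0} → {q4}.
Read 'b': {q4} → {q5}.
State q1 is not in {q5}.

No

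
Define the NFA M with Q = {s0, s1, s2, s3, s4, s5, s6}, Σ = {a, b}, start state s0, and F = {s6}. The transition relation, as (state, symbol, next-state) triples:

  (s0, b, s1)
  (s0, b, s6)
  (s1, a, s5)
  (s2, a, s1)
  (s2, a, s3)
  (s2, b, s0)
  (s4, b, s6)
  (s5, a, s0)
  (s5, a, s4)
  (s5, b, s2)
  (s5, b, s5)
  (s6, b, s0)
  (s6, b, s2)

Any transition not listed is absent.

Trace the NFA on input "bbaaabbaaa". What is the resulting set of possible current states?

{s0, s4}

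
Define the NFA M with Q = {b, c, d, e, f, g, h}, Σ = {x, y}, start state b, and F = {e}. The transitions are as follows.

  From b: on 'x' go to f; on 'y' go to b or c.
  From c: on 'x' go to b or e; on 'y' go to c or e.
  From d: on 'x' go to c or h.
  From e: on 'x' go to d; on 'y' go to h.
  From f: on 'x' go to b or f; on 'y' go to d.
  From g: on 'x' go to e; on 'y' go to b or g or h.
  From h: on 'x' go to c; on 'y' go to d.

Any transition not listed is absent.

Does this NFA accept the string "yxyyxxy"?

Start in {b}.
Read 'y': b→{b, c}; now {b, c}.
Read 'x': b→{f}, c→{b, e}; now {b, e, f}.
Read 'y': b→{b, c}, e→{h}, f→{d}; now {b, c, d, h}.
Read 'y': b→{b, c}, c→{c, e}, d→∅, h→{d}; now {b, c, d, e}.
Read 'x': b→{f}, c→{b, e}, d→{c, h}, e→{d}; now {b, c, d, e, f, h}.
Read 'x': b→{f}, c→{b, e}, d→{c, h}, e→{d}, f→{b, f}, h→{c}; now {b, c, d, e, f, h}.
Read 'y': b→{b, c}, c→{c, e}, d→∅, e→{h}, f→{d}, h→{d}; now {b, c, d, e, h}.
The final set {b, c, d, e, h} contains the accepting state e.

Yes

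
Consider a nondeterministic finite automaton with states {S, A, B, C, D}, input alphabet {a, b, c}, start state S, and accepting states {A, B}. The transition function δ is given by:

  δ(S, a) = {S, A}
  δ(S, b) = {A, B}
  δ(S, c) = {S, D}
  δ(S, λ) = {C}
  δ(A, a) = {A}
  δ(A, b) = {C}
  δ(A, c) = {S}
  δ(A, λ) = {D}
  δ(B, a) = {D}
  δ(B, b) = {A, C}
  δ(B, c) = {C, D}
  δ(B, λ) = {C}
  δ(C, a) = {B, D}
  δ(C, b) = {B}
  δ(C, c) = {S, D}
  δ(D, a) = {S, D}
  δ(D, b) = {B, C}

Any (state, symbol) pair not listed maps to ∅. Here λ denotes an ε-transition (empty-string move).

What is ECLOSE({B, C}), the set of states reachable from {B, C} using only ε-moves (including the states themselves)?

{B, C}

Begin with {B, C}.
No ε-moves leave this set, so the closure equals the set itself.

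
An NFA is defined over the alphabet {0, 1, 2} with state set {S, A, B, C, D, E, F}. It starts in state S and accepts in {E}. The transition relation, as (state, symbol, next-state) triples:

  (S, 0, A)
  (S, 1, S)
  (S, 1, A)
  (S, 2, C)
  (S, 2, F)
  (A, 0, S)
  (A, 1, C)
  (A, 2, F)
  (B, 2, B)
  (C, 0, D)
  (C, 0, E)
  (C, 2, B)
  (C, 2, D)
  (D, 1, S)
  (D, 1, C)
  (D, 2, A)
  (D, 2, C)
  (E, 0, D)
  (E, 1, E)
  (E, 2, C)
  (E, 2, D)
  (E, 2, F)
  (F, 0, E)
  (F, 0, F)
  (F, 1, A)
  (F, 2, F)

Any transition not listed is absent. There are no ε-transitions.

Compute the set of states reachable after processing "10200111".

{S, A, C, E}

Start in {S}.
Read '1': S→{S, A}; now {S, A}.
Read '0': S→{A}, A→{S}; now {S, A}.
Read '2': S→{C, F}, A→{F}; now {C, F}.
Read '0': C→{D, E}, F→{E, F}; now {D, E, F}.
Read '0': D→∅, E→{D}, F→{E, F}; now {D, E, F}.
Read '1': D→{S, C}, E→{E}, F→{A}; now {S, A, C, E}.
Read '1': S→{S, A}, A→{C}, C→∅, E→{E}; now {S, A, C, E}.
Read '1': S→{S, A}, A→{C}, C→∅, E→{E}; now {S, A, C, E}.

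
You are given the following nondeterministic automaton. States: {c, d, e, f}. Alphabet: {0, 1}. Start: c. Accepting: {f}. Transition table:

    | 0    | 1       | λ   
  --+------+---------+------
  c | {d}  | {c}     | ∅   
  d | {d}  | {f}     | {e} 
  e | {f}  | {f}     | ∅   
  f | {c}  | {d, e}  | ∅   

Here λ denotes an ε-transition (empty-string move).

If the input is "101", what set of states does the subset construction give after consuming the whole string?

Start in {c}.
Read '1': {c} → {c}.
Read '0': {c} → {d, e}.
Read '1': {d, e} → {f}.

{f}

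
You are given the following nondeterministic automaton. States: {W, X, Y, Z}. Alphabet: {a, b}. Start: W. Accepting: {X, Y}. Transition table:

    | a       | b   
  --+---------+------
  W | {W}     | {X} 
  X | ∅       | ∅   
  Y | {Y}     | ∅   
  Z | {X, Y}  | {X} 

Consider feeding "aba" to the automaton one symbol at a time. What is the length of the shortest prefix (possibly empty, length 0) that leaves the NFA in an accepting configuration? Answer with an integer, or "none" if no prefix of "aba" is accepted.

2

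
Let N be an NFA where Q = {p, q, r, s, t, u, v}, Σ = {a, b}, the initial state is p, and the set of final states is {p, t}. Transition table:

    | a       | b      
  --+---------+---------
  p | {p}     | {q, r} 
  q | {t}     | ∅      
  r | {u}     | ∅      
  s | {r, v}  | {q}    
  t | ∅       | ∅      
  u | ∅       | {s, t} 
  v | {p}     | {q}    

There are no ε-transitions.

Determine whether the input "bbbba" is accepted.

No

Start in {p}.
Read 'b': {p} → {q, r}.
Read 'b': {q, r} → ∅.
The set is empty and remains empty for the remaining 3 symbols.
The final set ∅ contains no accepting state.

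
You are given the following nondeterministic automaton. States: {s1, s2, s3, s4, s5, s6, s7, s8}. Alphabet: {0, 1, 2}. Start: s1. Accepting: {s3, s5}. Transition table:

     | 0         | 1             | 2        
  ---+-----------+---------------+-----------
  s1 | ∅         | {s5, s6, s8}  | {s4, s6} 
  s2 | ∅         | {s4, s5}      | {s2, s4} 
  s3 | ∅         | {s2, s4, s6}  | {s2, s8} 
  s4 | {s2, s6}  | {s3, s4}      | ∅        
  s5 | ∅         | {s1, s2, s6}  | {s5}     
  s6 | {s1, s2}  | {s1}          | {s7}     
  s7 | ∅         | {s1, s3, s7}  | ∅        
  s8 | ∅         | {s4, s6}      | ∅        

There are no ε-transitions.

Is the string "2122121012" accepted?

Yes

Start in {s1}.
Read '2': {s1} → {s4, s6}.
Read '1': {s4, s6} → {s1, s3, s4}.
Read '2': {s1, s3, s4} → {s2, s4, s6, s8}.
Read '2': {s2, s4, s6, s8} → {s2, s4, s7}.
Read '1': {s2, s4, s7} → {s1, s3, s4, s5, s7}.
Read '2': {s1, s3, s4, s5, s7} → {s2, s4, s5, s6, s8}.
Read '1': {s2, s4, s5, s6, s8} → {s1, s2, s3, s4, s5, s6}.
Read '0': {s1, s2, s3, s4, s5, s6} → {s1, s2, s6}.
Read '1': {s1, s2, s6} → {s1, s4, s5, s6, s8}.
Read '2': {s1, s4, s5, s6, s8} → {s4, s5, s6, s7}.
The final set {s4, s5, s6, s7} contains the accepting state s5.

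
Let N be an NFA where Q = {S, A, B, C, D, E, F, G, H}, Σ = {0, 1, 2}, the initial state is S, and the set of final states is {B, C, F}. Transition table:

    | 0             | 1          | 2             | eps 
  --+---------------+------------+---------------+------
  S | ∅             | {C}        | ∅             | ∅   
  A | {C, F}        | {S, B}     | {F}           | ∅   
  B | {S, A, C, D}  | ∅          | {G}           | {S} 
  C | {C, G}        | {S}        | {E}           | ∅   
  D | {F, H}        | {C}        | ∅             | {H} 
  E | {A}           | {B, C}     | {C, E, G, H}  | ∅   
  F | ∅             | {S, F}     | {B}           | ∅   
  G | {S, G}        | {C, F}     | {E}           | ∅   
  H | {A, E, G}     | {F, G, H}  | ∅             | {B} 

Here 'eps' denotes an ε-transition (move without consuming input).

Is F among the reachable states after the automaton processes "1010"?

No

Start in {S}.
Read '1': {S} → {C}.
Read '0': {C} → {C, G}.
Read '1': {C, G} → {S, C, F}.
Read '0': {S, C, F} → {C, G}.
State F is not in {C, G}.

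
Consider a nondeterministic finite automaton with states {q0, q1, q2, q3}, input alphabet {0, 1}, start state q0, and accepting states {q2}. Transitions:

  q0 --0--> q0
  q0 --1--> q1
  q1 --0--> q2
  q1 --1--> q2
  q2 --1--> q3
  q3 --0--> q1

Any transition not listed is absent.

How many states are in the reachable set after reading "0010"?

Start in {q0}.
Read '0': {q0} → {q0}.
Read '0': {q0} → {q0}.
Read '1': {q0} → {q1}.
Read '0': {q1} → {q2}.
That set has 1 state.

1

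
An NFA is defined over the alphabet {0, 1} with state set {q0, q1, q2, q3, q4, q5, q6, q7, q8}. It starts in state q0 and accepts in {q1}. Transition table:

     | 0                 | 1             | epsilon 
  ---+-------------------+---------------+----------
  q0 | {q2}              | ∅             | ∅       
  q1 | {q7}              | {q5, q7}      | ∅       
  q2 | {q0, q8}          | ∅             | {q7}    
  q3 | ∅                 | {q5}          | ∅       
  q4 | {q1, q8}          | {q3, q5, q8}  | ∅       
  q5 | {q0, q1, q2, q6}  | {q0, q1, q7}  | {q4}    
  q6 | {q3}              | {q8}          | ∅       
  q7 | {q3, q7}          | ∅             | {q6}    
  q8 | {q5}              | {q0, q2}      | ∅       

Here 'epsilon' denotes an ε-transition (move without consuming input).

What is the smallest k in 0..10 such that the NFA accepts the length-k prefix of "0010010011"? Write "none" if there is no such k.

4

Start in {q0}.
Read '0': {q0} → {q2, q6, q7}.
Read '0': {q2, q6, q7} → {q0, q3, q6, q7, q8}.
Read '1': {q0, q3, q6, q7, q8} → {q0, q2, q4, q5, q6, q7, q8}.
Read '0': {q0, q2, q4, q5, q6, q7, q8} → {q0, q1, q2, q3, q4, q5, q6, q7, q8}.
None of the earlier sets intersect F, but {q0, q1, q2, q3, q4, q5, q6, q7, q8} does.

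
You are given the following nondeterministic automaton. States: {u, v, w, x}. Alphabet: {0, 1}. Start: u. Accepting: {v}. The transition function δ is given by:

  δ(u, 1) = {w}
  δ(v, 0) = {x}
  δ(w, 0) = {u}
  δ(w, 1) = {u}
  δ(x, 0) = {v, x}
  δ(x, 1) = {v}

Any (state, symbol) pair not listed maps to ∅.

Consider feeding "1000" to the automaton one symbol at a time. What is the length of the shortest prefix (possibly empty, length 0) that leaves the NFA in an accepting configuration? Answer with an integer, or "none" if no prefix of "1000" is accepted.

Start in {u}.
Read '1': {u} → {w}.
Read '0': {w} → {u}.
Read '0': {u} → ∅.
The set is empty and remains empty for the remaining 1 symbol.
No reachable set along the way intersects F.

none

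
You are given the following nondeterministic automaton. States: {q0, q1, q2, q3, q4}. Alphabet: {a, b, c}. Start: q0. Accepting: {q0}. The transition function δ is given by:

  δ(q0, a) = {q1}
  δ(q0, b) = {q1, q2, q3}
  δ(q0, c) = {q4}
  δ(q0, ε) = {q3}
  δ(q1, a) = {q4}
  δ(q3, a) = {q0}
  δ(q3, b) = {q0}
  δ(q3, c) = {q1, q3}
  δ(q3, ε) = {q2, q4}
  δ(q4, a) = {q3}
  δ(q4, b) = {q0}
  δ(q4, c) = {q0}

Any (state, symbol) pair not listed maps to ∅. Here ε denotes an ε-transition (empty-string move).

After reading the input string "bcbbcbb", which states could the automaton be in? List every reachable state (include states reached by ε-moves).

Start: ε-closure({q0}) = {q0, q2, q3, q4}.
Read 'b': q0→{q1, q2, q3}, q2→∅, q3→{q0}, q4→{q0}; union {q0, q1, q2, q3}; ε-closure = {q0, q1, q2, q3, q4}.
Read 'c': q0→{q4}, q1→∅, q2→∅, q3→{q1, q3}, q4→{q0}; union {q0, q1, q3, q4}; ε-closure = {q0, q1, q2, q3, q4}.
Read 'b': q0→{q1, q2, q3}, q1→∅, q2→∅, q3→{q0}, q4→{q0}; union {q0, q1, q2, q3}; ε-closure = {q0, q1, q2, q3, q4}.
Read 'b': q0→{q1, q2, q3}, q1→∅, q2→∅, q3→{q0}, q4→{q0}; union {q0, q1, q2, q3}; ε-closure = {q0, q1, q2, q3, q4}.
Read 'c': q0→{q4}, q1→∅, q2→∅, q3→{q1, q3}, q4→{q0}; union {q0, q1, q3, q4}; ε-closure = {q0, q1, q2, q3, q4}.
Read 'b': q0→{q1, q2, q3}, q1→∅, q2→∅, q3→{q0}, q4→{q0}; union {q0, q1, q2, q3}; ε-closure = {q0, q1, q2, q3, q4}.
Read 'b': q0→{q1, q2, q3}, q1→∅, q2→∅, q3→{q0}, q4→{q0}; union {q0, q1, q2, q3}; ε-closure = {q0, q1, q2, q3, q4}.

{q0, q1, q2, q3, q4}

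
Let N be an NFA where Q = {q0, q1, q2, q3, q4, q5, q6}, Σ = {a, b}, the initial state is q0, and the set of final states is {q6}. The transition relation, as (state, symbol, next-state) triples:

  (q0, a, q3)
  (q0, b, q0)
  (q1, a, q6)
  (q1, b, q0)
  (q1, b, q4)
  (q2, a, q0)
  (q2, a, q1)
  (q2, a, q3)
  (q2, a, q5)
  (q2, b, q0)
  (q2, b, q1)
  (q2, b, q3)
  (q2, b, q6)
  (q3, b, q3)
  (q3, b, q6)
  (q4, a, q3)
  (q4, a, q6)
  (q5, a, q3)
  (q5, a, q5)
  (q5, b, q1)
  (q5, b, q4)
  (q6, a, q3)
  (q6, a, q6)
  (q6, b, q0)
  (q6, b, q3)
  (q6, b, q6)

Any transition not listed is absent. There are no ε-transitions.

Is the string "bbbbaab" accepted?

Start in {q0}.
Read 'b': {q0} → {q0}.
Read 'b': {q0} → {q0}.
Read 'b': {q0} → {q0}.
Read 'b': {q0} → {q0}.
Read 'a': {q0} → {q3}.
Read 'a': {q3} → ∅.
The set is empty and remains empty for the remaining 1 symbol.
The final set ∅ contains no accepting state.

No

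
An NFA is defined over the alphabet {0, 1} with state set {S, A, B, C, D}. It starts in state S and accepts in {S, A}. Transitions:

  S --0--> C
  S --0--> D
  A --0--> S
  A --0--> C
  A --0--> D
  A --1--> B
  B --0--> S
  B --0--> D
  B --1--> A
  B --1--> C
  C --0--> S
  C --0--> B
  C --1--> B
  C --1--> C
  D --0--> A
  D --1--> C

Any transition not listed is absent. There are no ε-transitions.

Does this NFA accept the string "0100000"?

Yes

Start in {S}.
Read '0': S→{C, D}; now {C, D}.
Read '1': C→{B, C}, D→{C}; now {B, C}.
Read '0': B→{S, D}, C→{S, B}; now {S, B, D}.
Read '0': S→{C, D}, B→{S, D}, D→{A}; now {S, A, C, D}.
Read '0': S→{C, D}, A→{S, C, D}, C→{S, B}, D→{A}; now {S, A, B, C, D}.
Read '0': S→{C, D}, A→{S, C, D}, B→{S, D}, C→{S, B}, D→{A}; now {S, A, B, C, D}.
Read '0': S→{C, D}, A→{S, C, D}, B→{S, D}, C→{S, B}, D→{A}; now {S, A, B, C, D}.
The final set {S, A, B, C, D} contains the accepting states S, A.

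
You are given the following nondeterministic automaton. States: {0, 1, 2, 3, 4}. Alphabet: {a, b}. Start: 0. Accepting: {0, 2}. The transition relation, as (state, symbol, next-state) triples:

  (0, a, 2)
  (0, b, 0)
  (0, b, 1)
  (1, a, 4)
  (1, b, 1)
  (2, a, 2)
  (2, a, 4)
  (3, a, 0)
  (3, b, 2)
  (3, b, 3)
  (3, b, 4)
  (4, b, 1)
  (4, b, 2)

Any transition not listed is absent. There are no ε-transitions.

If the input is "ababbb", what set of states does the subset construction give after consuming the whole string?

Start in {0}.
Read 'a': 0→{2}; now {2}.
Read 'b': 2→∅; now ∅.
The set is empty and remains empty for the remaining 4 symbols.

∅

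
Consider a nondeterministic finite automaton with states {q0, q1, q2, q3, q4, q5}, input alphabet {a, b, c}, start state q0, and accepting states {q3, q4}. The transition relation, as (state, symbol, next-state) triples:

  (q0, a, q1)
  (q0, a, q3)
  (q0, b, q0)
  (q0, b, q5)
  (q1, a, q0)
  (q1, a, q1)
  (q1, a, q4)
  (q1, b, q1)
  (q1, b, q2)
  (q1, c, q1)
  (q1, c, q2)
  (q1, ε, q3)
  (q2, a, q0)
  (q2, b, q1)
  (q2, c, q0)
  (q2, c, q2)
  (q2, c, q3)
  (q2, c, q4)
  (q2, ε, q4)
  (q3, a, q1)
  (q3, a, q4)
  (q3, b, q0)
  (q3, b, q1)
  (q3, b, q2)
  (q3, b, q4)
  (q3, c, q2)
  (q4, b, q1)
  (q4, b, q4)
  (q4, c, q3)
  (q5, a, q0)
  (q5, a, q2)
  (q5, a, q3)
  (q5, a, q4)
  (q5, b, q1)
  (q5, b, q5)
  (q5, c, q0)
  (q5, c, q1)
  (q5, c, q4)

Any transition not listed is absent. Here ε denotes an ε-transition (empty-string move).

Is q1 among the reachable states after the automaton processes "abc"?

Start in {q0}.
Read 'a': q0→{q1, q3}; now {q1, q3}.
Read 'b': q1→{q1, q2}, q3→{q0, q1, q2, q4}; union {q0, q1, q2, q4}; ε-closure = {q0, q1, q2, q3, q4}.
Read 'c': q0→∅, q1→{q1, q2}, q2→{q0, q2, q3, q4}, q3→{q2}, q4→{q3}; now {q0, q1, q2, q3, q4}.
State q1 is in {q0, q1, q2, q3, q4}.

Yes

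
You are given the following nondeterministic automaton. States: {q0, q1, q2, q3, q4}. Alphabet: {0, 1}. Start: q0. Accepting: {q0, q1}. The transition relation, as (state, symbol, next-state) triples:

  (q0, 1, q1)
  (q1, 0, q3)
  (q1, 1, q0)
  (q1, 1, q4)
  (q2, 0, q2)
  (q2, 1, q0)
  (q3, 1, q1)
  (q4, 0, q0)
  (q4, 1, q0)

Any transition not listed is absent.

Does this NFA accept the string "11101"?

Yes

Start in {q0}.
Read '1': q0→{q1}; now {q1}.
Read '1': q1→{q0, q4}; now {q0, q4}.
Read '1': q0→{q1}, q4→{q0}; now {q0, q1}.
Read '0': q0→∅, q1→{q3}; now {q3}.
Read '1': q3→{q1}; now {q1}.
The final set {q1} contains the accepting state q1.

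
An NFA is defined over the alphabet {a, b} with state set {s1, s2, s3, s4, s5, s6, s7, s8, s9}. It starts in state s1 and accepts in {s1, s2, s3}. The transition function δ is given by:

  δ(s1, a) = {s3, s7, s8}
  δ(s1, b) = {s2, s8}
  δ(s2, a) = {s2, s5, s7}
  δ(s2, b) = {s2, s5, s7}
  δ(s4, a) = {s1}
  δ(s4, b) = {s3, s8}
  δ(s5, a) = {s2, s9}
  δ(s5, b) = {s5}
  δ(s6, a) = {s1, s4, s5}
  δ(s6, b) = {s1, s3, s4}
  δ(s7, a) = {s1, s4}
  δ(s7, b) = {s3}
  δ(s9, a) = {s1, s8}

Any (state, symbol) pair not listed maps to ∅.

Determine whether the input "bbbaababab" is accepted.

Yes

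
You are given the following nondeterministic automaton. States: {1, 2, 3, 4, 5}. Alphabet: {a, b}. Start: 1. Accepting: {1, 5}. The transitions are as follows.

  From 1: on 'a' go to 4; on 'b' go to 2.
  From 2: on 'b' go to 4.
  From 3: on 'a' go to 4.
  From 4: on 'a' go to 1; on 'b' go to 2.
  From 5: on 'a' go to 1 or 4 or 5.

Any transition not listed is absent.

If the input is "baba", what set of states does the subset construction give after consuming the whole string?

∅

Start in {1}.
Read 'b': {1} → {2}.
Read 'a': {2} → ∅.
The set is empty and remains empty for the remaining 2 symbols.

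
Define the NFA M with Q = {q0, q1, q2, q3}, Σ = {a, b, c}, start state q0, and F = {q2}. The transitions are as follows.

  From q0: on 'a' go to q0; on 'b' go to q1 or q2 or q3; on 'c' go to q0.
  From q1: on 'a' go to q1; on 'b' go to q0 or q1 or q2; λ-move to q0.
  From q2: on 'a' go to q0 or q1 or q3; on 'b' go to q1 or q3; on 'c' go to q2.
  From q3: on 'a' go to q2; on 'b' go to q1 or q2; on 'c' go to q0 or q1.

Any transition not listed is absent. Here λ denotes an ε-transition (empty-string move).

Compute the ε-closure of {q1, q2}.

{q0, q1, q2}

Begin with {q1, q2}.
ε-move q1 → q0; add q0.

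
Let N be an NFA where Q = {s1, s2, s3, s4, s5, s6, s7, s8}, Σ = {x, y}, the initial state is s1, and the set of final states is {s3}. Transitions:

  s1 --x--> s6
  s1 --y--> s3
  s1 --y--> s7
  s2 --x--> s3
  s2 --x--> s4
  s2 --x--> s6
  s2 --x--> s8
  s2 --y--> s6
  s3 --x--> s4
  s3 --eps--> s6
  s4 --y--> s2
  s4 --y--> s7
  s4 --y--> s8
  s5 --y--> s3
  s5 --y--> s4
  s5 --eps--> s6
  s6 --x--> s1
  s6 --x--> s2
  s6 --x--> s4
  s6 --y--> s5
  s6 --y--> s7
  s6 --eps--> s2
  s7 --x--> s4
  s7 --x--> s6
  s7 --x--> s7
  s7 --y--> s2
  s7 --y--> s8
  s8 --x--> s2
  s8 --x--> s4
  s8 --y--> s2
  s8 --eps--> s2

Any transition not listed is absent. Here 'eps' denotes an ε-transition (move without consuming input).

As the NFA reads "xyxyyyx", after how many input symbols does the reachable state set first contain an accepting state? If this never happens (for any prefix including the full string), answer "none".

3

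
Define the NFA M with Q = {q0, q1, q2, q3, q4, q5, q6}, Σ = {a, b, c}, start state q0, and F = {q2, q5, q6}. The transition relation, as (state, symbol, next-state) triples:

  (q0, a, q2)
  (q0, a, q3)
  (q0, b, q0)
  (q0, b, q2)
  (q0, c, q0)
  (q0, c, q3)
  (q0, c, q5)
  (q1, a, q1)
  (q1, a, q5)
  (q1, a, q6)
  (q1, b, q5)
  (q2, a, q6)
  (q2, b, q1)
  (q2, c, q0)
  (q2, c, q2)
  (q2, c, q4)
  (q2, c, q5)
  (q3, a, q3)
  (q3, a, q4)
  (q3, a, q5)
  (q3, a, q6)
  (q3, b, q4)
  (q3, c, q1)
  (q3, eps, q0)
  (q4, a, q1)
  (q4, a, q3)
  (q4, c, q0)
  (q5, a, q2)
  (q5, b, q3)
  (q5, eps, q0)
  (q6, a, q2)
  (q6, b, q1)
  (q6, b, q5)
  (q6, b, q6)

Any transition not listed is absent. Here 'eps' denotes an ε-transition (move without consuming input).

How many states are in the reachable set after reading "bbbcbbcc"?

6

Start in {q0}.
Read 'b': q0→{q0, q2}; now {q0, q2}.
Read 'b': q0→{q0, q2}, q2→{q1}; now {q0, q1, q2}.
Read 'b': q0→{q0, q2}, q1→{q5}, q2→{q1}; now {q0, q1, q2, q5}.
Read 'c': q0→{q0, q3, q5}, q1→∅, q2→{q0, q2, q4, q5}, q5→∅; now {q0, q2, q3, q4, q5}.
Read 'b': q0→{q0, q2}, q2→{q1}, q3→{q4}, q4→∅, q5→{q3}; now {q0, q1, q2, q3, q4}.
Read 'b': q0→{q0, q2}, q1→{q5}, q2→{q1}, q3→{q4}, q4→∅; now {q0, q1, q2, q4, q5}.
Read 'c': q0→{q0, q3, q5}, q1→∅, q2→{q0, q2, q4, q5}, q4→{q0}, q5→∅; now {q0, q2, q3, q4, q5}.
Read 'c': q0→{q0, q3, q5}, q2→{q0, q2, q4, q5}, q3→{q1}, q4→{q0}, q5→∅; now {q0, q1, q2, q3, q4, q5}.
That set has 6 states.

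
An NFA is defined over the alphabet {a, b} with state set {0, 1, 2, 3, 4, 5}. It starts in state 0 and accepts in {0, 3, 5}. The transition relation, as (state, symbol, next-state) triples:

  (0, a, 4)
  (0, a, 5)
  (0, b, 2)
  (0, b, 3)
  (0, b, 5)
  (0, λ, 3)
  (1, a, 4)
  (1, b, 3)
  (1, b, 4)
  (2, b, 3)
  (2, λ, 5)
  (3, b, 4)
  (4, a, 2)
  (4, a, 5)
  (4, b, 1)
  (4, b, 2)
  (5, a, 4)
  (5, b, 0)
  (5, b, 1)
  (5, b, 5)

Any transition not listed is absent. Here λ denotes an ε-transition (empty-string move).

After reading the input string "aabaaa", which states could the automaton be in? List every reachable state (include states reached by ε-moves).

{2, 4, 5}

Start: ε-closure({0}) = {0, 3}.
Read 'a': 0→{4, 5}, 3→∅; now {4, 5}.
Read 'a': 4→{2, 5}, 5→{4}; now {2, 4, 5}.
Read 'b': 2→{3}, 4→{1, 2}, 5→{0, 1, 5}; now {0, 1, 2, 3, 5}.
Read 'a': 0→{4, 5}, 1→{4}, 2→∅, 3→∅, 5→{4}; now {4, 5}.
Read 'a': 4→{2, 5}, 5→{4}; now {2, 4, 5}.
Read 'a': 2→∅, 4→{2, 5}, 5→{4}; now {2, 4, 5}.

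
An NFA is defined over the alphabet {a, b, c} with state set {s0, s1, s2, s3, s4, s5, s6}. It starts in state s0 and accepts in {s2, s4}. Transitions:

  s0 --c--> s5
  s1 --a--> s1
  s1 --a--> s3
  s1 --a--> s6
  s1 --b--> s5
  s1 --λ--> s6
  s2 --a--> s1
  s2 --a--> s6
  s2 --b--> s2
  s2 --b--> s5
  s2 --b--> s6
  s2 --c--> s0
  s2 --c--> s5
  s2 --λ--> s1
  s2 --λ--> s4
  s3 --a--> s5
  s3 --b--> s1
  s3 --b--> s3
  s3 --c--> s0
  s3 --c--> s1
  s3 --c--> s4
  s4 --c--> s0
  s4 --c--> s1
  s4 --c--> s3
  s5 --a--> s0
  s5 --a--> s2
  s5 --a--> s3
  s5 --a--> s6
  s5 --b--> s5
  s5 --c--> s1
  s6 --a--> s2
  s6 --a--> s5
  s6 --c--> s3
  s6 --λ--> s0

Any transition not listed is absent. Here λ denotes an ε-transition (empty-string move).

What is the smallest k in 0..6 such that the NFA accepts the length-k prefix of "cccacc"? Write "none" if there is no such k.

4

Start in {s0}.
Read 'c': {s0} → {s5}.
Read 'c': {s5} → {s0, s1, s6}.
Read 'c': {s0, s1, s6} → {s3, s5}.
Read 'a': {s3, s5} → {s0, s1, s2, s3, s4, s5, s6}.
None of the earlier sets intersect F, but {s0, s1, s2, s3, s4, s5, s6} does.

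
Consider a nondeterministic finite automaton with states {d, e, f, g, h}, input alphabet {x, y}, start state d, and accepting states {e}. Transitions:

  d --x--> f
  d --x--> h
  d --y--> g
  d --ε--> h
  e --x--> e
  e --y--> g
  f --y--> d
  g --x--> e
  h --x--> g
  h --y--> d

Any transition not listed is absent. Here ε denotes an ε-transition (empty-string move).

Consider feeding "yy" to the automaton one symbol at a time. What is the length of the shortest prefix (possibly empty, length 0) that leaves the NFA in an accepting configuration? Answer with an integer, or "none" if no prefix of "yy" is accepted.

none

Start: ε-closure({d}) = {d, h}.
Read 'y': d→{g}, h→{d}; union {d, g}; ε-closure = {d, g, h}.
Read 'y': d→{g}, g→∅, h→{d}; union {d, g}; ε-closure = {d, g, h}.
No reachable set along the way intersects F.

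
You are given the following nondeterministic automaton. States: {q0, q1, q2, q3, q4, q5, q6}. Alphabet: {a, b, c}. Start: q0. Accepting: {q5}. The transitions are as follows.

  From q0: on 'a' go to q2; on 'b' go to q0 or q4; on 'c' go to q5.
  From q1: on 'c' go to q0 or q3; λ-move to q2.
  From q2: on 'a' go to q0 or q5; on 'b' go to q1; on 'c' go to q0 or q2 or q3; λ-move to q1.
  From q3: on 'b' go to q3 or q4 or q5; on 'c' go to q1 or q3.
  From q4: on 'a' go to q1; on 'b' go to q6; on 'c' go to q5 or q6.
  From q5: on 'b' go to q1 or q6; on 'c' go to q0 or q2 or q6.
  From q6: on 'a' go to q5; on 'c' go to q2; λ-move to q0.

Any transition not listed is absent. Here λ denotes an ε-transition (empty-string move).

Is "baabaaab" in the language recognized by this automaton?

No

Start in {q0}.
Read 'b': q0→{q0, q4}; now {q0, q4}.
Read 'a': q0→{q2}, q4→{q1}; now {q1, q2}.
Read 'a': q1→∅, q2→{q0, q5}; now {q0, q5}.
Read 'b': q0→{q0, q4}, q5→{q1, q6}; union {q0, q1, q4, q6}; ε-closure = {q0, q1, q2, q4, q6}.
Read 'a': q0→{q2}, q1→∅, q2→{q0, q5}, q4→{q1}, q6→{q5}; now {q0, q1, q2, q5}.
Read 'a': q0→{q2}, q1→∅, q2→{q0, q5}, q5→∅; union {q0, q2, q5}; ε-closure = {q0, q1, q2, q5}.
Read 'a': q0→{q2}, q1→∅, q2→{q0, q5}, q5→∅; union {q0, q2, q5}; ε-closure = {q0, q1, q2, q5}.
Read 'b': q0→{q0, q4}, q1→∅, q2→{q1}, q5→{q1, q6}; union {q0, q1, q4, q6}; ε-closure = {q0, q1, q2, q4, q6}.
The final set {q0, q1, q2, q4, q6} contains no accepting state.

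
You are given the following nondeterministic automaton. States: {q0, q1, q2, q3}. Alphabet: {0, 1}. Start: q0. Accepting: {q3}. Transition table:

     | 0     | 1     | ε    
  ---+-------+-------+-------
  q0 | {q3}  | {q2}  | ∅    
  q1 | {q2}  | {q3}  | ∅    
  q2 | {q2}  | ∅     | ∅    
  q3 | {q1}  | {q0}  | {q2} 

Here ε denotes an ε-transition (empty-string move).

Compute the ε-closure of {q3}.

{q2, q3}

Begin with {q3}.
ε-move q3 → q2; add q2.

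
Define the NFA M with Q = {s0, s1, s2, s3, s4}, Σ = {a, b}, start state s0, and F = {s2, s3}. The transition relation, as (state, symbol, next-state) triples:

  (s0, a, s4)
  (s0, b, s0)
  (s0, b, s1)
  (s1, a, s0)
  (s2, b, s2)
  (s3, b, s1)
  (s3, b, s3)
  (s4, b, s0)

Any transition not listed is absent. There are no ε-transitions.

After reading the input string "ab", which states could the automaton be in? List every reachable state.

{s0}

Start in {s0}.
Read 'a': s0→{s4}; now {s4}.
Read 'b': s4→{s0}; now {s0}.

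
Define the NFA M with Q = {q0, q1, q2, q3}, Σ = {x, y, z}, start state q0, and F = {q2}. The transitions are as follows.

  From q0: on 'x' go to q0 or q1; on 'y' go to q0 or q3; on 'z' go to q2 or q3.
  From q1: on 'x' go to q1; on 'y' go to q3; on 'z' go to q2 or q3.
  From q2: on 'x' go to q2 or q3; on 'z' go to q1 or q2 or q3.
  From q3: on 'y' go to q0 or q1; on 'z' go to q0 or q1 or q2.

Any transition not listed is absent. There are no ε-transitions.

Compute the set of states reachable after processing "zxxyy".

{q0, q3}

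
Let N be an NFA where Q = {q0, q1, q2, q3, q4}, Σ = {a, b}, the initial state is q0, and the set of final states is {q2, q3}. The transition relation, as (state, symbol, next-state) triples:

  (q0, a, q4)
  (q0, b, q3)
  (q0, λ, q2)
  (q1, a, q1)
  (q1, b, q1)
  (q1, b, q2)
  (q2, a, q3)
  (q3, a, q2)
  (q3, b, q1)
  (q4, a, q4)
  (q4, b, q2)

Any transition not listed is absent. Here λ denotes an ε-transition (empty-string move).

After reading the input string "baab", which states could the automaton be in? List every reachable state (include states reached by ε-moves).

{q1}

Start: ε-closure({q0}) = {q0, q2}.
Read 'b': q0→{q3}, q2→∅; now {q3}.
Read 'a': q3→{q2}; now {q2}.
Read 'a': q2→{q3}; now {q3}.
Read 'b': q3→{q1}; now {q1}.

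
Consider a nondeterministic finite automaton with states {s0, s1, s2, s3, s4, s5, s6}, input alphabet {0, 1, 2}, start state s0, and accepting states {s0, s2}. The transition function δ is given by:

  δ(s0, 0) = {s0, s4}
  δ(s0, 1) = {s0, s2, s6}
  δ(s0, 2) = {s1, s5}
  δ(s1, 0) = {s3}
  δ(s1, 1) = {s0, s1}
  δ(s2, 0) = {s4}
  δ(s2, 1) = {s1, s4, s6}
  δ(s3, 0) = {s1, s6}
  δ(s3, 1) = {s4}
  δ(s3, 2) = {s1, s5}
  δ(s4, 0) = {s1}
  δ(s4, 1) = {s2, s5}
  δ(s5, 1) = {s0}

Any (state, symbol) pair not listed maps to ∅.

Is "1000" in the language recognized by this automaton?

Yes

Start in {s0}.
Read '1': {s0} → {s0, s2, s6}.
Read '0': {s0, s2, s6} → {s0, s4}.
Read '0': {s0, s4} → {s0, s1, s4}.
Read '0': {s0, s1, s4} → {s0, s1, s3, s4}.
The final set {s0, s1, s3, s4} contains the accepting state s0.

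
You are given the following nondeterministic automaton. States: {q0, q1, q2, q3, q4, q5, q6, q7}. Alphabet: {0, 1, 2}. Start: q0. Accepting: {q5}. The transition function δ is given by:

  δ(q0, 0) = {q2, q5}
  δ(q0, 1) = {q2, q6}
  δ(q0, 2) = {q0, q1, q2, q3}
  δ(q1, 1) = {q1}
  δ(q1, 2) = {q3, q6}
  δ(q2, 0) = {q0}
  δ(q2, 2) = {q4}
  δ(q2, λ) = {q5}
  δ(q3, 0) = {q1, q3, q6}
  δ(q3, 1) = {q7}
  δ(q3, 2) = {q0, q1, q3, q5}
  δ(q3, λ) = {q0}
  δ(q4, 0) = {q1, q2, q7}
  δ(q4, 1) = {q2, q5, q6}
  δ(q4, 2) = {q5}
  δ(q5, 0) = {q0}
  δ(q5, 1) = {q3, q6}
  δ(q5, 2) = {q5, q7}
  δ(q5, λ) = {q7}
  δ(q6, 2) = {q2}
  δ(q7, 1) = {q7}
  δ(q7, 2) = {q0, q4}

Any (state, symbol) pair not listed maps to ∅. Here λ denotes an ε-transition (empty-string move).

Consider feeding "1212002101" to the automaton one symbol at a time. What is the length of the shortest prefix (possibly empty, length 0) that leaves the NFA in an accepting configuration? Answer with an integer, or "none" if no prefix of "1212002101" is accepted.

Start in {q0}.
Read '1': q0→{q2, q6}; union {q2, q6}; ε-closure = {q2, q5, q6, q7}.
None of the earlier sets intersect F, but {q2, q5, q6, q7} does.

1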